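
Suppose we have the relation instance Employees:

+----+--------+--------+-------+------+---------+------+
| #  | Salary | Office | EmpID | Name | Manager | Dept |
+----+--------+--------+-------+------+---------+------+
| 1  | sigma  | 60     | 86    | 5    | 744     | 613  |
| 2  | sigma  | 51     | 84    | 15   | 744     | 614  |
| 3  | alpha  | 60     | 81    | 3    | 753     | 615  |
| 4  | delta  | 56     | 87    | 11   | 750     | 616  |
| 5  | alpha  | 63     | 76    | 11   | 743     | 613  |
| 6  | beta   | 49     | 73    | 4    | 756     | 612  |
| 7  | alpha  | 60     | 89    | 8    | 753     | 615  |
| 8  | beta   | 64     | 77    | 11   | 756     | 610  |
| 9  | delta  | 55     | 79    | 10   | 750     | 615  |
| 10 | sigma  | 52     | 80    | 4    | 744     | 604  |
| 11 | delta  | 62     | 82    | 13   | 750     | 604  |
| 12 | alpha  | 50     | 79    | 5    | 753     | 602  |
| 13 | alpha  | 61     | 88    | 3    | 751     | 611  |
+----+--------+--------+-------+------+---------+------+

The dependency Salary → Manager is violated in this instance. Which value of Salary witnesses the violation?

alpha

Salary=sigma: rows 1, 2, 10 → Manager = 744, 744, 744 ✓
Salary=alpha: rows 3, 5, 7, 12, 13 → Manager takes values {753, 743, 751} — violation
Salary=delta: rows 4, 9, 11 → Manager = 750, 750, 750 ✓
Salary=beta: rows 6, 8 → Manager = 756, 756 ✓
The only Salary value with inconsistent Manager is Salary=alpha.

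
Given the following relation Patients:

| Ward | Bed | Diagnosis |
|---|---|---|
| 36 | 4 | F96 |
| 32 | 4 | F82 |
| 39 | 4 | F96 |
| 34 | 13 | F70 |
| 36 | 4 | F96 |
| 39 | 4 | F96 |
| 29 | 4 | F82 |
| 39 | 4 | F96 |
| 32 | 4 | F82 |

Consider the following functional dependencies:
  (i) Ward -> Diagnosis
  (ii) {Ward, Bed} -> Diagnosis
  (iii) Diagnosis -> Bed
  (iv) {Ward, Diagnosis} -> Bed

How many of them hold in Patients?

4

(i) Ward -> Diagnosis: every LHS value maps to a single RHS value — holds.
(ii) {Ward, Bed} -> Diagnosis: every LHS value maps to a single RHS value — holds.
(iii) Diagnosis -> Bed: every LHS value maps to a single RHS value — holds.
(iv) {Ward, Diagnosis} -> Bed: every LHS value maps to a single RHS value — holds.
4 of the 4 dependencies hold.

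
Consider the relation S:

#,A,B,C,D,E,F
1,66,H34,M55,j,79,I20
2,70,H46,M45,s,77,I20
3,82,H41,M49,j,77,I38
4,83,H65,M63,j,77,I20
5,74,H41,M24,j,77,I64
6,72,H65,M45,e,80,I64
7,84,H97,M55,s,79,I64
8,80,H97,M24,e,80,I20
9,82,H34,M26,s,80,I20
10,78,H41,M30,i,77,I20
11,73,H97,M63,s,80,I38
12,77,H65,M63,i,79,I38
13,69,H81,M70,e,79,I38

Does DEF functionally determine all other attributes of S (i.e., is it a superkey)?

Yes

All 13 rows have distinct DEF values, so DEF → (all attributes) holds and DEF is a superkey.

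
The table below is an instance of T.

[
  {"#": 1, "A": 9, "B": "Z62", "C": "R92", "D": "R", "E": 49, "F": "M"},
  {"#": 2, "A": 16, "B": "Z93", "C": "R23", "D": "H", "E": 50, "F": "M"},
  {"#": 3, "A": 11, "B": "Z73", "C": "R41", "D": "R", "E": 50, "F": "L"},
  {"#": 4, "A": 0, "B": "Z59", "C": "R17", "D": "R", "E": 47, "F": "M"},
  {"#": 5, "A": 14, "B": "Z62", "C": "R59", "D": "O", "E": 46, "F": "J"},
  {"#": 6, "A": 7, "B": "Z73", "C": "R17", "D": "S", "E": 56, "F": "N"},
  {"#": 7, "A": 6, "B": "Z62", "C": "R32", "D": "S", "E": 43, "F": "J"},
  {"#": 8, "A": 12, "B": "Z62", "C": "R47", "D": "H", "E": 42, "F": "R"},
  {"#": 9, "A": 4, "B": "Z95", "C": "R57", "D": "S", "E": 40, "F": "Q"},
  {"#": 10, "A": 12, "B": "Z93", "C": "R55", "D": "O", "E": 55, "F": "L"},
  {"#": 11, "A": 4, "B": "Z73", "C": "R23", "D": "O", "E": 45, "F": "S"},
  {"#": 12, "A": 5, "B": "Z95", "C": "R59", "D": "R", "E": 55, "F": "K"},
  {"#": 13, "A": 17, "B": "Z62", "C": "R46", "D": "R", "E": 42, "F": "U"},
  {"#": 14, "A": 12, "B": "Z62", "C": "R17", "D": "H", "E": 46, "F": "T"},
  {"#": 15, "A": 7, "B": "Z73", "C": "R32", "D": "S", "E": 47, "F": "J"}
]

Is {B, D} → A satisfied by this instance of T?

(B=Z62, D=R): rows 1, 13 → A takes values {9, 17} — violation
(B=Z93, D=H): row 2 → A = 16 ✓
(B=Z73, D=R): row 3 → A = 11 ✓
(B=Z59, D=R): row 4 → A = 0 ✓
(B=Z62, D=O): row 5 → A = 14 ✓
(B=Z73, D=S): rows 6, 15 → A = 7, 7 ✓
(B=Z62, D=S): row 7 → A = 6 ✓
(B=Z62, D=H): rows 8, 14 → A = 12, 12 ✓
(B=Z95, D=S): row 9 → A = 4 ✓
(B=Z93, D=O): row 10 → A = 12 ✓
(B=Z73, D=O): row 11 → A = 4 ✓
(B=Z95, D=R): row 12 → A = 5 ✓
Two rows agree on {B, D} but differ on A, so {B, D} → A does not hold.

No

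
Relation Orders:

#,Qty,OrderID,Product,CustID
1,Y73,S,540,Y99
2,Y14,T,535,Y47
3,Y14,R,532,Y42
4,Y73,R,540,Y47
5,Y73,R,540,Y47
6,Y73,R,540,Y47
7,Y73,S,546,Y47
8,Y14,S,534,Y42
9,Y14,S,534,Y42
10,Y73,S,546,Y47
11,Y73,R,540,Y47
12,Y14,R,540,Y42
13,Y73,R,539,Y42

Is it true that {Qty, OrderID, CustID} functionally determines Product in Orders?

(Qty=Y73, OrderID=S, CustID=Y99): row 1 → Product = 540 ✓
(Qty=Y14, OrderID=T, CustID=Y47): row 2 → Product = 535 ✓
(Qty=Y14, OrderID=R, CustID=Y42): rows 3, 12 → Product takes values {532, 540} — violation
(Qty=Y73, OrderID=R, CustID=Y47): rows 4, 5, 6, 11 → Product = 540, 540, 540, 540 ✓
(Qty=Y73, OrderID=S, CustID=Y47): rows 7, 10 → Product = 546, 546 ✓
(Qty=Y14, OrderID=S, CustID=Y42): rows 8, 9 → Product = 534, 534 ✓
(Qty=Y73, OrderID=R, CustID=Y42): row 13 → Product = 539 ✓
Two rows agree on {Qty, OrderID, CustID} but differ on Product, so {Qty, OrderID, CustID} → Product does not hold.

No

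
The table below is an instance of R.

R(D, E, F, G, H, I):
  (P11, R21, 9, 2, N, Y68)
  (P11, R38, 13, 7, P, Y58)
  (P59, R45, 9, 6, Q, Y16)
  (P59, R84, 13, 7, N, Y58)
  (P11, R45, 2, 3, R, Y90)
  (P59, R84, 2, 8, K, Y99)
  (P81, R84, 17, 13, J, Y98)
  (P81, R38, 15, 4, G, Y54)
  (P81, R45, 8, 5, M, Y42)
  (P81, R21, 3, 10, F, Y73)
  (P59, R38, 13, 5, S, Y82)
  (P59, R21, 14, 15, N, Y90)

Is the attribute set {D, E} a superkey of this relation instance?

Two distinct rows share (D=P59, E=R84), so {D, E} does not determine every attribute — not a superkey.

No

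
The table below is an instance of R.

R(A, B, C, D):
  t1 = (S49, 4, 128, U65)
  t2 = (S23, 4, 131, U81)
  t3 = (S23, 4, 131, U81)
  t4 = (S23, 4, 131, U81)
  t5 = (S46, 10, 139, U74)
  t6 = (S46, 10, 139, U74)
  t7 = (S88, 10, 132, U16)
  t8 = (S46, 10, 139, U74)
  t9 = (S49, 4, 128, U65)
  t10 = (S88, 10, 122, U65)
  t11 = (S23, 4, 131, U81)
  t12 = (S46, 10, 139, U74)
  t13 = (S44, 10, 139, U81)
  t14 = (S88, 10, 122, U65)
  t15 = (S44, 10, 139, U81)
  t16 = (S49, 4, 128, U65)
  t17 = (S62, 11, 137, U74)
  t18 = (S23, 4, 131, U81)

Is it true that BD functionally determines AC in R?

Yes

(B=4, D=U65): rows 1, 9, 16 → {A,C} = (S49, 128), (S49, 128), (S49, 128) ✓
(B=4, D=U81): rows 2, 3, 4, 11, 18 → {A,C} = (S23, 131), (S23, 131), (S23, 131), (S23, 131), (S23, 131) ✓
(B=10, D=U74): rows 5, 6, 8, 12 → {A,C} = (S46, 139), (S46, 139), (S46, 139), (S46, 139) ✓
(B=10, D=U16): row 7 → {A,C} = (S88, 132) ✓
(B=10, D=U65): rows 10, 14 → {A,C} = (S88, 122), (S88, 122) ✓
(B=10, D=U81): rows 13, 15 → {A,C} = (S44, 139), (S44, 139) ✓
(B=11, D=U74): row 17 → {A,C} = (S62, 137) ✓
Every BD value is associated with a single AC value, so BD -> AC holds.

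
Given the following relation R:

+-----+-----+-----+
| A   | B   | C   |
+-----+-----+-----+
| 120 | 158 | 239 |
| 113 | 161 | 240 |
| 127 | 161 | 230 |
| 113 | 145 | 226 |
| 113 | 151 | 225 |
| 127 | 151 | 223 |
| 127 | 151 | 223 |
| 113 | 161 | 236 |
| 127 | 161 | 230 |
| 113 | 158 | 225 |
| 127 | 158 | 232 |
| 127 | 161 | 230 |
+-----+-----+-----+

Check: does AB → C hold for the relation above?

No

(A=120, B=158): 1 row → C = 239 ✓
(A=113, B=161): 2 rows → C takes values {240, 236} — violation
(A=127, B=161): 3 rows → C = 230, 230, 230 ✓
(A=113, B=145): 1 row → C = 226 ✓
(A=113, B=151): 1 row → C = 225 ✓
(A=127, B=151): 2 rows → C = 223, 223 ✓
(A=113, B=158): 1 row → C = 225 ✓
(A=127, B=158): 1 row → C = 232 ✓
Two rows agree on AB but differ on C, so AB → C does not hold.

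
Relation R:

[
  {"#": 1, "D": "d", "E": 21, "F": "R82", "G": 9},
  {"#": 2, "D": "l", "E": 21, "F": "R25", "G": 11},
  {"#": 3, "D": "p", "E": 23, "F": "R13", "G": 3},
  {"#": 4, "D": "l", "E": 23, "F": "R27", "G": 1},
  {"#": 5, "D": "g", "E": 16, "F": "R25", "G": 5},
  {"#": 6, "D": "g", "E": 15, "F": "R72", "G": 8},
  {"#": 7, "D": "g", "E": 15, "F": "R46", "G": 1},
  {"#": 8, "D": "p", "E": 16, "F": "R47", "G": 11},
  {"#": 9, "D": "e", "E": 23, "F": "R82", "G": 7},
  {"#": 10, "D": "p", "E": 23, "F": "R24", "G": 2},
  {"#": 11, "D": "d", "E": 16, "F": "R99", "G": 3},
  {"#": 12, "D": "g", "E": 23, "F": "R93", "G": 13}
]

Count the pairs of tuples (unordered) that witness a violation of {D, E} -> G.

(D=p, E=23): violating pairs (3,10) — 1 pair.
(D=g, E=15): violating pairs (6,7) — 1 pair.

2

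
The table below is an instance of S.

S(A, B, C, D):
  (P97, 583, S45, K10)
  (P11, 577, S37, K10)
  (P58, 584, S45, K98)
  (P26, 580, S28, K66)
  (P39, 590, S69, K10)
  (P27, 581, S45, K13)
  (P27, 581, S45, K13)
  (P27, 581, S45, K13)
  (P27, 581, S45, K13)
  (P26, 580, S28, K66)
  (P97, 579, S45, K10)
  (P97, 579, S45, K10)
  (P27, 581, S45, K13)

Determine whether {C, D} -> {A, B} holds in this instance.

No

(C=S45, D=K10): 3 rows → {A,B} takes values {(P97, 583), (P97, 579)} — violation
(C=S37, D=K10): 1 row → {A,B} = (P11, 577) ✓
(C=S45, D=K98): 1 row → {A,B} = (P58, 584) ✓
(C=S28, D=K66): 2 rows → {A,B} = (P26, 580), (P26, 580) ✓
(C=S69, D=K10): 1 row → {A,B} = (P39, 590) ✓
(C=S45, D=K13): 5 rows → {A,B} = (P27, 581), (P27, 581), (P27, 581), (P27, 581), (P27, 581) ✓
Two rows agree on {C, D} but differ on {A, B}, so {C, D} -> {A, B} does not hold.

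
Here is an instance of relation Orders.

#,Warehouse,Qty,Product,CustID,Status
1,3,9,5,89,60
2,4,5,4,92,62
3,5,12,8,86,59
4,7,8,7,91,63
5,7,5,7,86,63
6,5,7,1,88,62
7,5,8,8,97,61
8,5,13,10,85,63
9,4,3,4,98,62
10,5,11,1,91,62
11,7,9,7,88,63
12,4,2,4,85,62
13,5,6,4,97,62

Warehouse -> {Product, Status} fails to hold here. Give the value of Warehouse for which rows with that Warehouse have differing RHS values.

5

Warehouse=3: row 1 → {Product,Status} = (5, 60) ✓
Warehouse=4: rows 2, 9, 12 → {Product,Status} = (4, 62), (4, 62), (4, 62) ✓
Warehouse=5: rows 3, 6, 7, 8, 10, 13 → {Product,Status} takes values {(8, 59), (1, 62), (8, 61), (10, 63), (4, 62)} — violation
Warehouse=7: rows 4, 5, 11 → {Product,Status} = (7, 63), (7, 63), (7, 63) ✓
The only Warehouse value with inconsistent RHS is Warehouse=5.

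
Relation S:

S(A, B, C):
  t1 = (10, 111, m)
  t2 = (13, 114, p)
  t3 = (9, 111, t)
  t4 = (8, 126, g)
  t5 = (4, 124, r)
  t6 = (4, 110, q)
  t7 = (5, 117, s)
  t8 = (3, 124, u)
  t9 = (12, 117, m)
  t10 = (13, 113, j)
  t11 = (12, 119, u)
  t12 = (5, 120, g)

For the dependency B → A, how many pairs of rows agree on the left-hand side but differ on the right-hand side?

3

B=111: violating pairs (1,3) — 1 pair.
B=124: violating pairs (5,8) — 1 pair.
B=117: violating pairs (7,9) — 1 pair.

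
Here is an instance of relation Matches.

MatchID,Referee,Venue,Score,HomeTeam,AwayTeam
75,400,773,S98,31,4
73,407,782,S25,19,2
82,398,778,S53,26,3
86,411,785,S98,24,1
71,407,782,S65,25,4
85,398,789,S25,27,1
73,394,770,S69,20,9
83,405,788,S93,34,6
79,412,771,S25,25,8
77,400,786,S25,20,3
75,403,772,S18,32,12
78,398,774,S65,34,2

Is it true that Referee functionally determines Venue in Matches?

No

Referee=400: 2 rows → Venue takes values {773, 786} — violation
Referee=407: 2 rows → Venue = 782, 782 ✓
Referee=398: 3 rows → Venue takes values {778, 789, 774} — violation
Referee=411: 1 row → Venue = 785 ✓
Referee=394: 1 row → Venue = 770 ✓
Referee=405: 1 row → Venue = 788 ✓
Referee=412: 1 row → Venue = 771 ✓
Referee=403: 1 row → Venue = 772 ✓
Two rows agree on Referee but differ on Venue, so Referee → Venue does not hold.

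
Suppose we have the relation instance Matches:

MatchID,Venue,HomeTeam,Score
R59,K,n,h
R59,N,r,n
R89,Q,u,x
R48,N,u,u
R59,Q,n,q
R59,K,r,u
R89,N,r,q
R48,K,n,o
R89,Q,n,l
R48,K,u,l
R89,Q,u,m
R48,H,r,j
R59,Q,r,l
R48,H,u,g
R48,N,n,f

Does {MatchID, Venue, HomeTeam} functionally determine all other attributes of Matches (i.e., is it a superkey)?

Two distinct rows share (MatchID=R89, Venue=Q, HomeTeam=u), so {MatchID, Venue, HomeTeam} does not determine every attribute — not a superkey.

No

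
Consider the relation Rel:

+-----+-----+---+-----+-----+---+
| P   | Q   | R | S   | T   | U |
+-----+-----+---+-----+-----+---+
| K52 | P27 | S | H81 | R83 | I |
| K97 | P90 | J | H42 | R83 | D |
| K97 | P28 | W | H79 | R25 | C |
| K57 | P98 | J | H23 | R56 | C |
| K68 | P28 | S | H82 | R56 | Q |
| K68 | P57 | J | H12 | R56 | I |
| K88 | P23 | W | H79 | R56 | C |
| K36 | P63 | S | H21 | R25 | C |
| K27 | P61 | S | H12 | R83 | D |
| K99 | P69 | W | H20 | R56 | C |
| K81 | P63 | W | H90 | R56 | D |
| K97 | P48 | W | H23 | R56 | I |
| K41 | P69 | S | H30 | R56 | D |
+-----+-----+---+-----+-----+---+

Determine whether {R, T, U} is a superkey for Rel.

No

Two distinct rows share (R=W, T=R56, U=C), so {R, T, U} does not determine every attribute — not a superkey.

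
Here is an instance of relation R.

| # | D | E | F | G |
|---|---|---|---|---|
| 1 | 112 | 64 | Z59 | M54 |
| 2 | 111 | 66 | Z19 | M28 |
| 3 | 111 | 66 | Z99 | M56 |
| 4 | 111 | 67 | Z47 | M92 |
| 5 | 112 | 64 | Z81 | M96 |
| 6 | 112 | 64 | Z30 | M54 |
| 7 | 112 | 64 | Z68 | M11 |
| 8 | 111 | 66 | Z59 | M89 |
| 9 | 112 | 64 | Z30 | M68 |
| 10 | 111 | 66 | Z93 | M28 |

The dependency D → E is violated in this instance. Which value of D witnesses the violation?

111

D=112: rows 1, 5, 6, 7, 9 → E = 64, 64, 64, 64, 64 ✓
D=111: rows 2, 3, 4, 8, 10 → E takes values {66, 67} — violation
The only D value with inconsistent E is D=111.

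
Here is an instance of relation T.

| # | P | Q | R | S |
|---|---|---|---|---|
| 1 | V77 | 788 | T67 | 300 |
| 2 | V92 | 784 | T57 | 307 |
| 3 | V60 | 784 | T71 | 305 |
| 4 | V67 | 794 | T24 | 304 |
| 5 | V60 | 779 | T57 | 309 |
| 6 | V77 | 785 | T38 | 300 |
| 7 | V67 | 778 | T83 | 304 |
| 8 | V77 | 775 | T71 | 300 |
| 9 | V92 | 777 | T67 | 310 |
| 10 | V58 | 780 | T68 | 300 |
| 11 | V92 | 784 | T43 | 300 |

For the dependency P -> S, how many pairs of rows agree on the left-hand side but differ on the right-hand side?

P=V77: all 3 rows agree on S — 0 pairs.
P=V92: violating pairs (2,9), (2,11), (9,11) — 3 pairs.
P=V60: violating pairs (3,5) — 1 pair.
P=V67: all 2 rows agree on S — 0 pairs.

4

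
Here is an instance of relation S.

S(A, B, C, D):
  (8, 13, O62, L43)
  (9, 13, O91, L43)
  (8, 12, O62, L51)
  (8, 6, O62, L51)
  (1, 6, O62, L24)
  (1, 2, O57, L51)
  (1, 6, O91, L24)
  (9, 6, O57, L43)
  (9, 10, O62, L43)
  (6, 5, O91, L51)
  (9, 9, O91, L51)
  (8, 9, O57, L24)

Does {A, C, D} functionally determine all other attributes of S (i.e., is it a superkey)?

Two distinct rows share (A=8, C=O62, D=L51), so {A, C, D} does not determine every attribute — not a superkey.

No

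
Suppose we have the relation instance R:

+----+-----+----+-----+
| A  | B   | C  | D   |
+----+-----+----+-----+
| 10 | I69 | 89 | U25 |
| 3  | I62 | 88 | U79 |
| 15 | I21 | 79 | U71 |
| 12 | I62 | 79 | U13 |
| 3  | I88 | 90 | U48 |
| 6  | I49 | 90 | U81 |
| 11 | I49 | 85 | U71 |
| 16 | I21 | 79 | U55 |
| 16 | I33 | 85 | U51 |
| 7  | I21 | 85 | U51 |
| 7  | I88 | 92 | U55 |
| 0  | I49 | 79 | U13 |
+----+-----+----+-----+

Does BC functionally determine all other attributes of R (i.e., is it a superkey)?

Two distinct rows share (B=I21, C=79), so BC does not determine every attribute — not a superkey.

No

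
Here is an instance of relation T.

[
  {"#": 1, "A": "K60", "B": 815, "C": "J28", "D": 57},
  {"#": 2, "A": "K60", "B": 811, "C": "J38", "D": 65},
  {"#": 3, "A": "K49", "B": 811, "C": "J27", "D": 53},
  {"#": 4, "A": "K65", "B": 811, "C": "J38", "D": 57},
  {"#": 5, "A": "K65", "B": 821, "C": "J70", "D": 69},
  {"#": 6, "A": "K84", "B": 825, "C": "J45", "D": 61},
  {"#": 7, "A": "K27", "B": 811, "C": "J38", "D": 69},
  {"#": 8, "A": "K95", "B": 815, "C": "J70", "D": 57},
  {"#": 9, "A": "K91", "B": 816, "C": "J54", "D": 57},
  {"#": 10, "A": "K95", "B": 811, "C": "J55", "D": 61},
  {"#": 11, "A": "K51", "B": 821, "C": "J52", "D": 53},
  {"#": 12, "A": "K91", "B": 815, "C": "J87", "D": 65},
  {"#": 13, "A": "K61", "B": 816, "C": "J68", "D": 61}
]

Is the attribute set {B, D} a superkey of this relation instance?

No

Rows 1 and 8 have the same {B, D} value (B=815, D=57) but are distinct tuples, so {B, D} does not determine every attribute — not a superkey.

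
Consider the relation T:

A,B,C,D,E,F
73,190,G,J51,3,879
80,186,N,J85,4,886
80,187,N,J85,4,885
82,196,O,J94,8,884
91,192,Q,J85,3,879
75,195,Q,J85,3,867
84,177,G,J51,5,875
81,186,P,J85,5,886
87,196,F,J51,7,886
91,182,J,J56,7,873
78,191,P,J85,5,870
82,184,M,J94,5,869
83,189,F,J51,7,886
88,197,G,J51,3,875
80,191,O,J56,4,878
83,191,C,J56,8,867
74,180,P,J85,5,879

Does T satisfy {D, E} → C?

(D=J51, E=3): 2 rows → C = G, G ✓
(D=J85, E=4): 2 rows → C = N, N ✓
(D=J94, E=8): 1 row → C = O ✓
(D=J85, E=3): 2 rows → C = Q, Q ✓
(D=J51, E=5): 1 row → C = G ✓
(D=J85, E=5): 3 rows → C = P, P, P ✓
(D=J51, E=7): 2 rows → C = F, F ✓
(D=J56, E=7): 1 row → C = J ✓
(D=J94, E=5): 1 row → C = M ✓
(D=J56, E=4): 1 row → C = O ✓
(D=J56, E=8): 1 row → C = C ✓
Every {D, E} value is associated with a single C value, so {D, E} → C holds.

Yes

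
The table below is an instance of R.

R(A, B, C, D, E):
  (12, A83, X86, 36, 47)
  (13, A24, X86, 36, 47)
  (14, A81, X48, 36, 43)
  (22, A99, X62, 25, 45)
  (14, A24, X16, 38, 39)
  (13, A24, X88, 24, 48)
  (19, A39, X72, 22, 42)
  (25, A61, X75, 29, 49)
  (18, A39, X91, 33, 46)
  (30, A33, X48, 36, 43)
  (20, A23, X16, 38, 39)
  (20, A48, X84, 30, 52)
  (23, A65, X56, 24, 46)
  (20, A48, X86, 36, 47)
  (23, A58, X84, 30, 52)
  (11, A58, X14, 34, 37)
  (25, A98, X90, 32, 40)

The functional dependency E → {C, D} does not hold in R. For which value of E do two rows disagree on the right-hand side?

E=47: 3 rows → {C,D} = (X86, 36), (X86, 36), (X86, 36) ✓
E=43: 2 rows → {C,D} = (X48, 36), (X48, 36) ✓
E=45: 1 row → {C,D} = (X62, 25) ✓
E=39: 2 rows → {C,D} = (X16, 38), (X16, 38) ✓
E=48: 1 row → {C,D} = (X88, 24) ✓
E=42: 1 row → {C,D} = (X72, 22) ✓
E=49: 1 row → {C,D} = (X75, 29) ✓
E=46: 2 rows → {C,D} takes values {(X91, 33), (X56, 24)} — violation
E=52: 2 rows → {C,D} = (X84, 30), (X84, 30) ✓
E=37: 1 row → {C,D} = (X14, 34) ✓
E=40: 1 row → {C,D} = (X90, 32) ✓
The only E value with inconsistent RHS is E=46.

46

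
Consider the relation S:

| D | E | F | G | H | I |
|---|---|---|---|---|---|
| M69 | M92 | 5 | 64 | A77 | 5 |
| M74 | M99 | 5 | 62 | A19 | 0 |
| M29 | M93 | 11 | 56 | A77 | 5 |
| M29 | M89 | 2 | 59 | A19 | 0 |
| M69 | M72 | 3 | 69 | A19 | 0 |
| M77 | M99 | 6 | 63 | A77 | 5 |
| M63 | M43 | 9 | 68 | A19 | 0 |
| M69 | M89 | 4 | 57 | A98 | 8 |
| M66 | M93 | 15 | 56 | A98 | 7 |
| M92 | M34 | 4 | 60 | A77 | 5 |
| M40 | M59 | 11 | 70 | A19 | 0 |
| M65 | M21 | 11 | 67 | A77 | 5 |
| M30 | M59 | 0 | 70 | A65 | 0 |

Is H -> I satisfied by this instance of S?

No

H=A77: 5 rows → I = 5, 5, 5, 5, 5 ✓
H=A19: 5 rows → I = 0, 0, 0, 0, 0 ✓
H=A98: 2 rows → I takes values {8, 7} — violation
H=A65: 1 row → I = 0 ✓
Two rows agree on H but differ on I, so H -> I does not hold.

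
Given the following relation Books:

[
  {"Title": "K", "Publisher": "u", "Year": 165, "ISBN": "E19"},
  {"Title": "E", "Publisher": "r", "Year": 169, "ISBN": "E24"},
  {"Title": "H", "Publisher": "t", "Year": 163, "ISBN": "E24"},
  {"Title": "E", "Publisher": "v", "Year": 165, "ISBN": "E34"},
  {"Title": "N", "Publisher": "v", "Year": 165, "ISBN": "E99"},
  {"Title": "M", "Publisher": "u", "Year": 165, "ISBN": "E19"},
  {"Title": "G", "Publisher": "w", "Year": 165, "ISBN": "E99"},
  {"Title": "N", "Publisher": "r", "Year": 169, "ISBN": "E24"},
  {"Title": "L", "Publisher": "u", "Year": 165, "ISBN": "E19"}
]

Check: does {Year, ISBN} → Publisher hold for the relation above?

(Year=165, ISBN=E19): 3 rows → Publisher = u, u, u ✓
(Year=169, ISBN=E24): 2 rows → Publisher = r, r ✓
(Year=163, ISBN=E24): 1 row → Publisher = t ✓
(Year=165, ISBN=E34): 1 row → Publisher = v ✓
(Year=165, ISBN=E99): 2 rows → Publisher takes values {v, w} — violation
Two rows agree on {Year, ISBN} but differ on Publisher, so {Year, ISBN} → Publisher does not hold.

No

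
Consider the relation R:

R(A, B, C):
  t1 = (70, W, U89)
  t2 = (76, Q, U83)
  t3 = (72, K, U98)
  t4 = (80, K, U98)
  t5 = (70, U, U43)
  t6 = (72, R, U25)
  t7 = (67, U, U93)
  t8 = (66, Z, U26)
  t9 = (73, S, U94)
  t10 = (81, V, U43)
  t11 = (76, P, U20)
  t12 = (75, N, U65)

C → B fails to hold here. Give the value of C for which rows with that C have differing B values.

C=U89: row 1 → B = W ✓
C=U83: row 2 → B = Q ✓
C=U98: rows 3, 4 → B = K, K ✓
C=U43: rows 5, 10 → B takes values {U, V} — violation
C=U25: row 6 → B = R ✓
C=U93: row 7 → B = U ✓
C=U26: row 8 → B = Z ✓
C=U94: row 9 → B = S ✓
C=U20: row 11 → B = P ✓
C=U65: row 12 → B = N ✓
The only C value with inconsistent B is C=U43.

U43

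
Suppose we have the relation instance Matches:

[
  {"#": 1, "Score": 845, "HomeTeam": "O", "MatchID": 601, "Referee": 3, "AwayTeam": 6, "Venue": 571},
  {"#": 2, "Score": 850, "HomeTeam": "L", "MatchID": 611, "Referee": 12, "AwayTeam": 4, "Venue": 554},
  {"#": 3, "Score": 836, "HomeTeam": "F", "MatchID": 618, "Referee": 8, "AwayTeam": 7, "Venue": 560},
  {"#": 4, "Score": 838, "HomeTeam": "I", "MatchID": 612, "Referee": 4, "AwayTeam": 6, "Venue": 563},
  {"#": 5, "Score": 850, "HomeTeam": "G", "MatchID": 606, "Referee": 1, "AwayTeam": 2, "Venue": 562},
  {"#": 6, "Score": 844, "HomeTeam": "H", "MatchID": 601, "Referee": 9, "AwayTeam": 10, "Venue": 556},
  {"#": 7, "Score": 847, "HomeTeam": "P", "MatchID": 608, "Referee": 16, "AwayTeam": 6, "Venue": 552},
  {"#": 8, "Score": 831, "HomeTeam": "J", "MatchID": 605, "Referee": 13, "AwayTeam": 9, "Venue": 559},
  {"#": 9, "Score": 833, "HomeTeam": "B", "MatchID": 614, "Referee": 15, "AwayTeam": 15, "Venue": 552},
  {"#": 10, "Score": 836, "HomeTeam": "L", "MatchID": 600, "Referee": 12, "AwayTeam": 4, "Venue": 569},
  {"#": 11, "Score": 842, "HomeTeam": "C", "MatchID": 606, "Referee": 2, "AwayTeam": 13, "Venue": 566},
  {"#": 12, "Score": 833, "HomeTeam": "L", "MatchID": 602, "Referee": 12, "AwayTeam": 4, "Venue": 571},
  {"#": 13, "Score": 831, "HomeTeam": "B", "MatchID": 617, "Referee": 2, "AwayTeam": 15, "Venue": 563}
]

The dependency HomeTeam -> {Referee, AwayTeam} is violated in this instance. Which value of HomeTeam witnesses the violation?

HomeTeam=O: row 1 → {Referee,AwayTeam} = (3, 6) ✓
HomeTeam=L: rows 2, 10, 12 → {Referee,AwayTeam} = (12, 4), (12, 4), (12, 4) ✓
HomeTeam=F: row 3 → {Referee,AwayTeam} = (8, 7) ✓
HomeTeam=I: row 4 → {Referee,AwayTeam} = (4, 6) ✓
HomeTeam=G: row 5 → {Referee,AwayTeam} = (1, 2) ✓
HomeTeam=H: row 6 → {Referee,AwayTeam} = (9, 10) ✓
HomeTeam=P: row 7 → {Referee,AwayTeam} = (16, 6) ✓
HomeTeam=J: row 8 → {Referee,AwayTeam} = (13, 9) ✓
HomeTeam=B: rows 9, 13 → {Referee,AwayTeam} takes values {(15, 15), (2, 15)} — violation
HomeTeam=C: row 11 → {Referee,AwayTeam} = (2, 13) ✓
The only HomeTeam value with inconsistent RHS is HomeTeam=B.

B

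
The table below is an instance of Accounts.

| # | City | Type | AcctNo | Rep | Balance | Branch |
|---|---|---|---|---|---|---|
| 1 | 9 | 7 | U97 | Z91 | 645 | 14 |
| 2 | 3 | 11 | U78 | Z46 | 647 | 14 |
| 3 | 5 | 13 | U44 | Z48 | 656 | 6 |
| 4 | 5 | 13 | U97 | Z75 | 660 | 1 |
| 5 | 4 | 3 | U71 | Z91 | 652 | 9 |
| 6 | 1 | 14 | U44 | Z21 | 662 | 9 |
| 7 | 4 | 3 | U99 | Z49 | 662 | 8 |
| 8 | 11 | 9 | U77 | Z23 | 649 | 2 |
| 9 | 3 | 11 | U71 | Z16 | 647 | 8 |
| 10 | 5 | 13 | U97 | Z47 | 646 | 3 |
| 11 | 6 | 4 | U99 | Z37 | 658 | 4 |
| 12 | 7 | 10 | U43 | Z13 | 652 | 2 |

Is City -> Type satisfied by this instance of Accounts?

Yes

City=9: row 1 → Type = 7 ✓
City=3: rows 2, 9 → Type = 11, 11 ✓
City=5: rows 3, 4, 10 → Type = 13, 13, 13 ✓
City=4: rows 5, 7 → Type = 3, 3 ✓
City=1: row 6 → Type = 14 ✓
City=11: row 8 → Type = 9 ✓
City=6: row 11 → Type = 4 ✓
City=7: row 12 → Type = 10 ✓
Every City value is associated with a single Type value, so City -> Type holds.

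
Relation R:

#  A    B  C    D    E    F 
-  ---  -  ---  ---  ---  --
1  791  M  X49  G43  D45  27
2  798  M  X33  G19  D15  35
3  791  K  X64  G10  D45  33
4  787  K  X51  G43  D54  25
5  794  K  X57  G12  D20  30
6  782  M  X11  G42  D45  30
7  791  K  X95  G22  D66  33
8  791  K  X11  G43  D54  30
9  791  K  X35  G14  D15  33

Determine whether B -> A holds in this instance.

B=M: rows 1, 2, 6 → A takes values {791, 798, 782} — violation
B=K: rows 3, 4, 5, 7, 8, 9 → A takes values {791, 787, 794} — violation
Two rows agree on B but differ on A, so B -> A does not hold.

No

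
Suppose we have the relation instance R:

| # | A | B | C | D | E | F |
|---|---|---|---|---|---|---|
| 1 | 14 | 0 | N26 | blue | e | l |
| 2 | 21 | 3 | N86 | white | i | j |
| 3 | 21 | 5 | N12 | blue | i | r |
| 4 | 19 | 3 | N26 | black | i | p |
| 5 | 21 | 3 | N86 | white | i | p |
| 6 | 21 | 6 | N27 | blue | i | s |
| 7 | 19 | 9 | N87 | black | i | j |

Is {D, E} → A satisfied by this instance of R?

Yes

(D=blue, E=e): row 1 → A = 14 ✓
(D=white, E=i): rows 2, 5 → A = 21, 21 ✓
(D=blue, E=i): rows 3, 6 → A = 21, 21 ✓
(D=black, E=i): rows 4, 7 → A = 19, 19 ✓
Every {D, E} value is associated with a single A value, so {D, E} → A holds.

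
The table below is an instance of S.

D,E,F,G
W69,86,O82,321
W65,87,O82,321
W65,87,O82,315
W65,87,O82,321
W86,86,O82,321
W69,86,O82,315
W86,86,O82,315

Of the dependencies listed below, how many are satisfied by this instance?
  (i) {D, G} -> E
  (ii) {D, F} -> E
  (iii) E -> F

3

(i) {D, G} -> E: every LHS value maps to a single RHS value — holds.
(ii) {D, F} -> E: every LHS value maps to a single RHS value — holds.
(iii) E -> F: every LHS value maps to a single RHS value — holds.
3 of the 3 dependencies hold.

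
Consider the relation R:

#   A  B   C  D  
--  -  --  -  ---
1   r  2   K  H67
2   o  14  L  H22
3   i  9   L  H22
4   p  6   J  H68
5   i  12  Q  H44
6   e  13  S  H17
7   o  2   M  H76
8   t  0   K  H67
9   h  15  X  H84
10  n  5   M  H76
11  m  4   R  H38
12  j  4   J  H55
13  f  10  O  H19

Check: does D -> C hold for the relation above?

Yes

D=H67: rows 1, 8 → C = K, K ✓
D=H22: rows 2, 3 → C = L, L ✓
D=H68: row 4 → C = J ✓
D=H44: row 5 → C = Q ✓
D=H17: row 6 → C = S ✓
D=H76: rows 7, 10 → C = M, M ✓
D=H84: row 9 → C = X ✓
D=H38: row 11 → C = R ✓
D=H55: row 12 → C = J ✓
D=H19: row 13 → C = O ✓
Every D value is associated with a single C value, so D -> C holds.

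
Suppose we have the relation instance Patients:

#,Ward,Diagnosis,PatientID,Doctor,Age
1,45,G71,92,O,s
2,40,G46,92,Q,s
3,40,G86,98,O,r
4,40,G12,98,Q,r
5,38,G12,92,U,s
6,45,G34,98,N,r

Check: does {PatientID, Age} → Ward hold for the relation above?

No

(PatientID=92, Age=s): rows 1, 2, 5 → Ward takes values {45, 40, 38} — violation
(PatientID=98, Age=r): rows 3, 4, 6 → Ward takes values {40, 45} — violation
Two rows agree on {PatientID, Age} but differ on Ward, so {PatientID, Age} → Ward does not hold.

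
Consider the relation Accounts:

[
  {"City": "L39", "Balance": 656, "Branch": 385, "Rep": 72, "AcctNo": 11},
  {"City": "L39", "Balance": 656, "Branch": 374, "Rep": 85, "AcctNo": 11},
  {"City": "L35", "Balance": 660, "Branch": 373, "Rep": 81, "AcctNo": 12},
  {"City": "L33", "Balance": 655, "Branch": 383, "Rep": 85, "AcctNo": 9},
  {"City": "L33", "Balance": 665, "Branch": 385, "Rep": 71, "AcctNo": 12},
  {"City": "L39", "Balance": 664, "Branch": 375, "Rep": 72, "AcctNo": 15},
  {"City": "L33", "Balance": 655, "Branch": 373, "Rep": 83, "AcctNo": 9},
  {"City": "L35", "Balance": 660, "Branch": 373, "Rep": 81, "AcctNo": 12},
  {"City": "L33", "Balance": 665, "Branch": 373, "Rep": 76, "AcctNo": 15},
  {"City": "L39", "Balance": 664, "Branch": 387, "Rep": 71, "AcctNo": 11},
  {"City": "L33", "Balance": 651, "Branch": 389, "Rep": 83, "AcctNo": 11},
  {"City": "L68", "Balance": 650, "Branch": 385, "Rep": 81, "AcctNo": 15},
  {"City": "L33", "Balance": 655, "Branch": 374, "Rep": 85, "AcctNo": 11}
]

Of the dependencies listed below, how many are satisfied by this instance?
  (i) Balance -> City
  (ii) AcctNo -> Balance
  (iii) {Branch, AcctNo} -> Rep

(i) Balance -> City: every LHS value maps to a single RHS value — holds.
(ii) AcctNo -> Balance: AcctNo=11: 5 rows → Balance takes values {656, 664, 651, 655} — violation; AcctNo=12: 3 rows → Balance takes values {660, 665} — violation; AcctNo=15: 3 rows → Balance takes values {664, 665, 650} — violation — fails.
(iii) {Branch, AcctNo} -> Rep: every LHS value maps to a single RHS value — holds.
2 of the 3 dependencies hold.

2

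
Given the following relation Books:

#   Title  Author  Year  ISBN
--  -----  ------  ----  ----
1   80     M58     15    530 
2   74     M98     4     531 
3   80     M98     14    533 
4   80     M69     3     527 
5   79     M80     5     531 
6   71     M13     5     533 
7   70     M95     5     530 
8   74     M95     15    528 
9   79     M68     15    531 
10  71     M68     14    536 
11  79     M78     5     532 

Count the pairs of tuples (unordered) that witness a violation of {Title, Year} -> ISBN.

(Title=79, Year=5): violating pairs (5,11) — 1 pair.

1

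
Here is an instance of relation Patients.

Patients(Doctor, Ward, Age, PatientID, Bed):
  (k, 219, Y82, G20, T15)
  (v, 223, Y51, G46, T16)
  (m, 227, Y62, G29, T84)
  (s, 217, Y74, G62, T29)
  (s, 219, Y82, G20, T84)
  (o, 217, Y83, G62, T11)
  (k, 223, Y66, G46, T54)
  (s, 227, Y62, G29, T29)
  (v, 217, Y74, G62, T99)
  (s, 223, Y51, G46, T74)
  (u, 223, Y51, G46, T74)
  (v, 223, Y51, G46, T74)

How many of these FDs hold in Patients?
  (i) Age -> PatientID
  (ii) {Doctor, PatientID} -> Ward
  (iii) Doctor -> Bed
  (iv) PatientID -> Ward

(i) Age -> PatientID: every LHS value maps to a single RHS value — holds.
(ii) {Doctor, PatientID} -> Ward: every LHS value maps to a single RHS value — holds.
(iii) Doctor -> Bed: Doctor=k: 2 rows → Bed takes values {T15, T54} — violation; Doctor=v: 3 rows → Bed takes values {T16, T99, T74} — violation; Doctor=s: 4 rows → Bed takes values {T29, T84, T74} — violation — fails.
(iv) PatientID -> Ward: every LHS value maps to a single RHS value — holds.
3 of the 4 dependencies hold.

3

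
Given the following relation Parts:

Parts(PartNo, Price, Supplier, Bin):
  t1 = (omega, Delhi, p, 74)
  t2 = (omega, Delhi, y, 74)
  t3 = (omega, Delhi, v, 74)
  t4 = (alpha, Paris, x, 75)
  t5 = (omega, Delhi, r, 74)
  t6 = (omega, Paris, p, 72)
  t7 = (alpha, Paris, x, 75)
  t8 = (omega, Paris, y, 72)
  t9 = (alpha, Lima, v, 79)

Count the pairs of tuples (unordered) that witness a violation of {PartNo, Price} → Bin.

(PartNo=omega, Price=Delhi): all 4 rows agree on Bin — 0 pairs.
(PartNo=alpha, Price=Paris): all 2 rows agree on Bin — 0 pairs.
(PartNo=omega, Price=Paris): all 2 rows agree on Bin — 0 pairs.

0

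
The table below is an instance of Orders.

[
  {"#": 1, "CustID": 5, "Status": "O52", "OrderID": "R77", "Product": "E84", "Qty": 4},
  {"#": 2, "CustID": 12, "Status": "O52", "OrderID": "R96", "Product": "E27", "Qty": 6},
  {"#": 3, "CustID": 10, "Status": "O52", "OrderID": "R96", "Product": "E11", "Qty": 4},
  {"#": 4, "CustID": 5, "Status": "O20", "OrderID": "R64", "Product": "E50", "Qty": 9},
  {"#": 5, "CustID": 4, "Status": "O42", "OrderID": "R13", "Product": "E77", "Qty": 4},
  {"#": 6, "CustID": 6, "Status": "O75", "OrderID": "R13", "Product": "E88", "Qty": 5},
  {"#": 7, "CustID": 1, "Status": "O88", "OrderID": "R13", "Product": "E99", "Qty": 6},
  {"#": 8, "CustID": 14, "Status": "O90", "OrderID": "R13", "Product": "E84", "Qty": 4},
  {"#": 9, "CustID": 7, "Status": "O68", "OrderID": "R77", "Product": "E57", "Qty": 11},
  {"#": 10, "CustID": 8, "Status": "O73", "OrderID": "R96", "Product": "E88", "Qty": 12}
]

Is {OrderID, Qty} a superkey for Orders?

No

Rows 5 and 8 have the same {OrderID, Qty} value (OrderID=R13, Qty=4) but are distinct tuples, so {OrderID, Qty} does not determine every attribute — not a superkey.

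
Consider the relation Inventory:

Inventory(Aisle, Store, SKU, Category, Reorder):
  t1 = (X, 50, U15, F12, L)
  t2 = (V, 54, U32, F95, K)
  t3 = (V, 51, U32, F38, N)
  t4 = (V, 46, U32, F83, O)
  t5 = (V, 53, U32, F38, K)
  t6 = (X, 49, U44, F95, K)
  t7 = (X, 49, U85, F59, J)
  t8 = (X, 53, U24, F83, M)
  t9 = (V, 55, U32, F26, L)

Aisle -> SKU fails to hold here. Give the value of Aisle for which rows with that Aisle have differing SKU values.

Aisle=X: rows 1, 6, 7, 8 → SKU takes values {U15, U44, U85, U24} — violation
Aisle=V: rows 2, 3, 4, 5, 9 → SKU = U32, U32, U32, U32, U32 ✓
The only Aisle value with inconsistent SKU is Aisle=X.

X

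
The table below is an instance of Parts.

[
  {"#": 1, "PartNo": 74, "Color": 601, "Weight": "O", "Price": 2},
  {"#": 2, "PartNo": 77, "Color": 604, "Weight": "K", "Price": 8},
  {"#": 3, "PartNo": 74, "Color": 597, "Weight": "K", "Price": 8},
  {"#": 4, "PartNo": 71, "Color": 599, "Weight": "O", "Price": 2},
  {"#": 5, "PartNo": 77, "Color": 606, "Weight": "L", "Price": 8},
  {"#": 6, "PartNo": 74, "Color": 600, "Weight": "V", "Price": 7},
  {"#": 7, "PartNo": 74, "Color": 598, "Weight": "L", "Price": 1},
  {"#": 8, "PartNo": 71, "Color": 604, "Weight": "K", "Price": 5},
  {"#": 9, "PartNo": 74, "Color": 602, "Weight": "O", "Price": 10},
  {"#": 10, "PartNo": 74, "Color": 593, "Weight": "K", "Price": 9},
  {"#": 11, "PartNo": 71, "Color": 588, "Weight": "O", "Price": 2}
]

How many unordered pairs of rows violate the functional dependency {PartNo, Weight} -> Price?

(PartNo=74, Weight=O): violating pairs (1,9) — 1 pair.
(PartNo=74, Weight=K): violating pairs (3,10) — 1 pair.
(PartNo=71, Weight=O): all 2 rows agree on Price — 0 pairs.

2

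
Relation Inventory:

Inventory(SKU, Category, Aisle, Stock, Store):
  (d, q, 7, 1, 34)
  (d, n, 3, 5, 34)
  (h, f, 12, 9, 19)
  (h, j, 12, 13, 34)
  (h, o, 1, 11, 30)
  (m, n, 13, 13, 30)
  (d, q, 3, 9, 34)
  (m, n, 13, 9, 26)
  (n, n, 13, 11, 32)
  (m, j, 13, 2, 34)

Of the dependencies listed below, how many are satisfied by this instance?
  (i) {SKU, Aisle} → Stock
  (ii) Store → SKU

(i) {SKU, Aisle} → Stock: (SKU=d, Aisle=3): 2 rows → Stock takes values {5, 9} — violation; (SKU=h, Aisle=12): 2 rows → Stock takes values {9, 13} — violation; (SKU=m, Aisle=13): 3 rows → Stock takes values {13, 9, 2} — violation — fails.
(ii) Store → SKU: Store=34: 5 rows → SKU takes values {d, h, m} — violation; Store=30: 2 rows → SKU takes values {h, m} — violation — fails.
None of the 2 dependencies hold.

0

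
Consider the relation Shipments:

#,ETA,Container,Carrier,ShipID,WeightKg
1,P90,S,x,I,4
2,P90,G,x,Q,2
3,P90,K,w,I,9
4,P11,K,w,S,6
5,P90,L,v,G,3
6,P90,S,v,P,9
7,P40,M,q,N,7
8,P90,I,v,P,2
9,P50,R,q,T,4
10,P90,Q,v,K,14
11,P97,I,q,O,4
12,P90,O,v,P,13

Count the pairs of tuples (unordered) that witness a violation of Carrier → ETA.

4

Carrier=x: all 2 rows agree on ETA — 0 pairs.
Carrier=w: violating pairs (3,4) — 1 pair.
Carrier=v: all 5 rows agree on ETA — 0 pairs.
Carrier=q: violating pairs (7,9), (7,11), (9,11) — 3 pairs.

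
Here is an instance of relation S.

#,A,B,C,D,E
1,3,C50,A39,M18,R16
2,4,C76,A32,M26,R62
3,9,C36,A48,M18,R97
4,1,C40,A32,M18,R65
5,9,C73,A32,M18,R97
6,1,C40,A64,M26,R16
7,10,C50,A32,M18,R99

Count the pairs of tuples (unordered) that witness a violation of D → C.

D=M18: violating pairs (1,3), (1,4), (1,5), (1,7), (3,4), (3,5), (3,7) — 7 pairs.
D=M26: violating pairs (2,6) — 1 pair.

8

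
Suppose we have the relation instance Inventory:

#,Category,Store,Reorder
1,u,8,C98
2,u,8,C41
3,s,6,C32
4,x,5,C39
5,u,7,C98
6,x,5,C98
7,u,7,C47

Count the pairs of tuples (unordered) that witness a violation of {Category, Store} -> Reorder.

(Category=u, Store=8): violating pairs (1,2) — 1 pair.
(Category=x, Store=5): violating pairs (4,6) — 1 pair.
(Category=u, Store=7): violating pairs (5,7) — 1 pair.

3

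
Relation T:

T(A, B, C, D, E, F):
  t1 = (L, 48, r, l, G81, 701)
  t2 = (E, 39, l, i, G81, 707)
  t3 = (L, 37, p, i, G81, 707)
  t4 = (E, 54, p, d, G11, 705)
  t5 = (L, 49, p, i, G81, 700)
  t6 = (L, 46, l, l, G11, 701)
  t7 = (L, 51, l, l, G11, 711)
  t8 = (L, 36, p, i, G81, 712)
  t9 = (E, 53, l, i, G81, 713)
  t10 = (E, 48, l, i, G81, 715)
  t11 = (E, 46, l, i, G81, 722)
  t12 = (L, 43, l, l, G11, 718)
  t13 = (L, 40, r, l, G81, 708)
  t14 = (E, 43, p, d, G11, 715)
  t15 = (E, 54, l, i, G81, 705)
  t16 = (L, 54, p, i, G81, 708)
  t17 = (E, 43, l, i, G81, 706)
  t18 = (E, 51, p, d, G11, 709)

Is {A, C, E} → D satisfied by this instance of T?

Yes

(A=L, C=r, E=G81): rows 1, 13 → D = l, l ✓
(A=E, C=l, E=G81): rows 2, 9, 10, 11, 15, 17 → D = i, i, i, i, i, i ✓
(A=L, C=p, E=G81): rows 3, 5, 8, 16 → D = i, i, i, i ✓
(A=E, C=p, E=G11): rows 4, 14, 18 → D = d, d, d ✓
(A=L, C=l, E=G11): rows 6, 7, 12 → D = l, l, l ✓
Every {A, C, E} value is associated with a single D value, so {A, C, E} → D holds.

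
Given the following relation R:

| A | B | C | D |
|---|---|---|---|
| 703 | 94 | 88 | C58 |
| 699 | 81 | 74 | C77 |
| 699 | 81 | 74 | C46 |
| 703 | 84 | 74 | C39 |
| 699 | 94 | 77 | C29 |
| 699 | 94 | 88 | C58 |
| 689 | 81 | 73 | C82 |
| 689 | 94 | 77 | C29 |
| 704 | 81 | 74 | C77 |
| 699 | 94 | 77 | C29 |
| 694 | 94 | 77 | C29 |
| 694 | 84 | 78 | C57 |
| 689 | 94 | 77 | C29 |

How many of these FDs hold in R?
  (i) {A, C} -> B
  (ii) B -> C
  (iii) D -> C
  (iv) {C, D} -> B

3

(i) {A, C} -> B: every LHS value maps to a single RHS value — holds.
(ii) B -> C: B=94: 7 rows → C takes values {88, 77} — violation; B=81: 4 rows → C takes values {74, 73} — violation; B=84: 2 rows → C takes values {74, 78} — violation — fails.
(iii) D -> C: every LHS value maps to a single RHS value — holds.
(iv) {C, D} -> B: every LHS value maps to a single RHS value — holds.
3 of the 4 dependencies hold.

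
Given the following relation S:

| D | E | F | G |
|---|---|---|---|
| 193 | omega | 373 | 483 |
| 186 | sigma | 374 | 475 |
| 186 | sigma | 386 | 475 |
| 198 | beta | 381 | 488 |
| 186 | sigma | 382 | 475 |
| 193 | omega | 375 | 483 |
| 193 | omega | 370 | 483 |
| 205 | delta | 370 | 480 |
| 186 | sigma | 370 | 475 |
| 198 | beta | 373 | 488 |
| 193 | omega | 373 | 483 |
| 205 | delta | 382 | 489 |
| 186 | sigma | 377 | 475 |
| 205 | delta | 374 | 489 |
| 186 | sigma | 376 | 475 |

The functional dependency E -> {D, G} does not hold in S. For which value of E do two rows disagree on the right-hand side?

delta

E=omega: 4 rows → {D,G} = (193, 483), (193, 483), (193, 483), (193, 483) ✓
E=sigma: 6 rows → {D,G} = (186, 475), (186, 475), (186, 475), (186, 475), (186, 475), (186, 475) ✓
E=beta: 2 rows → {D,G} = (198, 488), (198, 488) ✓
E=delta: 3 rows → {D,G} takes values {(205, 480), (205, 489)} — violation
The only E value with inconsistent RHS is E=delta.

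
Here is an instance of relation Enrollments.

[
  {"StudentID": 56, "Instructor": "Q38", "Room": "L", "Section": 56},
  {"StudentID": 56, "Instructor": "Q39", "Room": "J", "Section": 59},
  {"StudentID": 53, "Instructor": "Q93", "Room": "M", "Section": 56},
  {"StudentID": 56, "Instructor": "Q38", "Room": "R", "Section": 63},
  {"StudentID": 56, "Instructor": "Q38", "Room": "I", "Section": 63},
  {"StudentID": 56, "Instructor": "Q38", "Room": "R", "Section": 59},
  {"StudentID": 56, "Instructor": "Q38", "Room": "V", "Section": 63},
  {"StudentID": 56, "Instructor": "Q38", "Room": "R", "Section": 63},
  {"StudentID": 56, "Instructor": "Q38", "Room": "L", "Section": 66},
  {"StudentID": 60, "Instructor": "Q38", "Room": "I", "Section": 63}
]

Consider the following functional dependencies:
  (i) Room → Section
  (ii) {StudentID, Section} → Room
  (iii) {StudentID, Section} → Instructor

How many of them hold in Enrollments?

0

(i) Room → Section: Room=L: 2 rows → Section takes values {56, 66} — violation; Room=R: 3 rows → Section takes values {63, 59} — violation — fails.
(ii) {StudentID, Section} → Room: (StudentID=56, Section=59): 2 rows → Room takes values {J, R} — violation; (StudentID=56, Section=63): 4 rows → Room takes values {R, I, V} — violation — fails.
(iii) {StudentID, Section} → Instructor: (StudentID=56, Section=59): 2 rows → Instructor takes values {Q39, Q38} — violation — fails.
None of the 3 dependencies hold.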